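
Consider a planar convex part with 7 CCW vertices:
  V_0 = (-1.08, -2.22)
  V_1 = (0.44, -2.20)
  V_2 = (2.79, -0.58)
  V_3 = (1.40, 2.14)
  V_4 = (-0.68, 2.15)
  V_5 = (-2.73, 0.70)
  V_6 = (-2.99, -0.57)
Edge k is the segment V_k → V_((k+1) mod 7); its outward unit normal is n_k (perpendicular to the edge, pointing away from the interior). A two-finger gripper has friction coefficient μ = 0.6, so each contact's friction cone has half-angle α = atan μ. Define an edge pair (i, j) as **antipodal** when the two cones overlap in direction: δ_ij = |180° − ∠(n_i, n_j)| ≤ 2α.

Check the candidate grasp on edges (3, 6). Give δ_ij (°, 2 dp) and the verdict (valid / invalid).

δ = 40.55°, valid

α = atan 0.6 = 30.96°;  2α = 61.93°
edge 3: e_3 = (-2.08, +0.01);  n_3 = (+0.0048, +1.0000)
edge 6: e_6 = (+1.91, -1.65);  n_6 = (-0.6537, -0.7567)
∠(n_3, n_6) = 139.45°
δ = |180° − 139.45°| = 40.55°
40.55° ≤ 2α = 61.93°  →  valid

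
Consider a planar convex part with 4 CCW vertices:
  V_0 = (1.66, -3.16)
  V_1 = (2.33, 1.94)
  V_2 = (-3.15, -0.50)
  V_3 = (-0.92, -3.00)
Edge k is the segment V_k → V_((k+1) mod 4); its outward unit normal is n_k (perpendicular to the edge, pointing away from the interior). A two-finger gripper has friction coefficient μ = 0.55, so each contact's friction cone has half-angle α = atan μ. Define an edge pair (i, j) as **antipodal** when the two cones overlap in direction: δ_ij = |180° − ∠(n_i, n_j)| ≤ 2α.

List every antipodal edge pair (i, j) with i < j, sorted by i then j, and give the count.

α = atan 0.55 = 28.81°;  2α = 57.62°
n_0 = (+0.9915, -0.1303)
n_1 = (-0.4068, +0.9135)
n_2 = (-0.7463, -0.6657)
n_3 = (-0.0619, -0.9981)
  (0,1): δ = 58.51°  ·
  (0,2): δ = 49.22°  ✓
  (0,3): δ = 93.94°  ·
  (1,2): δ = 72.27°  ·
  (1,3): δ = 27.55°  ✓
  (2,3): δ = 135.28°  ·
antipodal pairs: 2

count = 2; pairs: (0,2), (1,3)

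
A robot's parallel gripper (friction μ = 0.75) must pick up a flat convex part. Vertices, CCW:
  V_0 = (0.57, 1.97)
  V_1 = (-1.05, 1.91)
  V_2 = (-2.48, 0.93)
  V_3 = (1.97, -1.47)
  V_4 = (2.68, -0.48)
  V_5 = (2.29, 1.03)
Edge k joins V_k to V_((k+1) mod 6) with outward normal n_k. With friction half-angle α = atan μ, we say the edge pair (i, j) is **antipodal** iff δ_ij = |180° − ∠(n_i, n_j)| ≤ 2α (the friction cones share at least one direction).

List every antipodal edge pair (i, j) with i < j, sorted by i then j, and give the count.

α = atan 0.75 = 36.87°;  2α = 73.74°
n_0 = (-0.0370, +0.9993)
n_1 = (-0.5653, +0.8249)
n_2 = (-0.4747, -0.8802)
n_3 = (+0.8126, -0.5828)
n_4 = (+0.9682, +0.2501)
n_5 = (+0.4796, +0.8775)
  (0,1): δ = 147.70°  ·
  (0,2): δ = 30.46°  ✓
  (0,3): δ = 52.23°  ✓
  (0,4): δ = 102.36°  ·
  (0,5): δ = 149.22°  ·
  (1,2): δ = 62.76°  ✓
  (1,3): δ = 19.93°  ✓
  (1,4): δ = 70.06°  ✓
  (1,5): δ = 116.92°  ·
  (2,3): δ = 97.31°  ·
  (2,4): δ = 47.18°  ✓
  (2,5): δ = 0.32°  ✓
  (3,4): δ = 129.87°  ·
  (3,5): δ = 83.01°  ·
  (4,5): δ = 133.14°  ·
antipodal pairs: 7

count = 7; pairs: (0,2), (0,3), (1,2), (1,3), (1,4), (2,4), (2,5)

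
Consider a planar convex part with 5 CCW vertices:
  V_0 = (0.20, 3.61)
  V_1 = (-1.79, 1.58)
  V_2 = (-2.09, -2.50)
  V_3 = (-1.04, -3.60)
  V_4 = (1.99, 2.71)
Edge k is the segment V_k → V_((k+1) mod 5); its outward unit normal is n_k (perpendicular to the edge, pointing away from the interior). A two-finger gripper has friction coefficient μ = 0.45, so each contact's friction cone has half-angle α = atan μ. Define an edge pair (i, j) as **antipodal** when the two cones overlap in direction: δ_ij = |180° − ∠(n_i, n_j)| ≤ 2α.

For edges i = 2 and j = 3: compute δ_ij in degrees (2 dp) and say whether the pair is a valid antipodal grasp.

α = atan 0.45 = 24.23°;  2α = 48.46°
edge 2: e_2 = (+1.05, -1.10);  n_2 = (-0.7234, -0.6905)
edge 3: e_3 = (+3.03, +6.31);  n_3 = (+0.9015, -0.4329)
∠(n_2, n_3) = 110.68°
δ = |180° − 110.68°| = 69.32°
69.32° > 2α = 48.46°  →  invalid

δ = 69.32°, invalid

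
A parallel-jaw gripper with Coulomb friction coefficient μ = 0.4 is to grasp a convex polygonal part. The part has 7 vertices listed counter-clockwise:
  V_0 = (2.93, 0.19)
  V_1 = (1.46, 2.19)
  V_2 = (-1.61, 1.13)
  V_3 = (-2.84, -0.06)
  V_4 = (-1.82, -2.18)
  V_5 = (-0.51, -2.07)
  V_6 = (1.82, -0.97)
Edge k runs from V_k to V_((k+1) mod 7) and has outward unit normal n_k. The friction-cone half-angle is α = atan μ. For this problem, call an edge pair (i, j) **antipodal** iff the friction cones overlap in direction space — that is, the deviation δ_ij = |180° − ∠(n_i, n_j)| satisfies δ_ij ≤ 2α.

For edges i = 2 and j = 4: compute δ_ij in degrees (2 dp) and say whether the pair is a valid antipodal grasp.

α = atan 0.4 = 21.80°;  2α = 43.60°
edge 2: e_2 = (-1.23, -1.19);  n_2 = (-0.6953, +0.7187)
edge 4: e_4 = (+1.31, +0.11);  n_4 = (+0.0837, -0.9965)
∠(n_2, n_4) = 140.75°
δ = |180° − 140.75°| = 39.25°
39.25° ≤ 2α = 43.60°  →  valid

δ = 39.25°, valid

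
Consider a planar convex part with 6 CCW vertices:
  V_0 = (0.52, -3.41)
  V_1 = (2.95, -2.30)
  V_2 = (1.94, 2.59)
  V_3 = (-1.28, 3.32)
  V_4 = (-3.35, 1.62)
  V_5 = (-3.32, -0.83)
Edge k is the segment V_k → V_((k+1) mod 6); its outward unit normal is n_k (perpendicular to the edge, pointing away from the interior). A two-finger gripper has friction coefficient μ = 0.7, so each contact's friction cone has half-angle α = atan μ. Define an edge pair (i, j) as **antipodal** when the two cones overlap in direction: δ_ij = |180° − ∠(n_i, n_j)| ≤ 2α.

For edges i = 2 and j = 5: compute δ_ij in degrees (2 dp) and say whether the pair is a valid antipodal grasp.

α = atan 0.7 = 34.99°;  2α = 69.98°
edge 2: e_2 = (-3.22, +0.73);  n_2 = (+0.2211, +0.9753)
edge 5: e_5 = (+3.84, -2.58);  n_5 = (-0.5577, -0.8300)
∠(n_2, n_5) = 158.88°
δ = |180° − 158.88°| = 21.12°
21.12° ≤ 2α = 69.98°  →  valid

δ = 21.12°, valid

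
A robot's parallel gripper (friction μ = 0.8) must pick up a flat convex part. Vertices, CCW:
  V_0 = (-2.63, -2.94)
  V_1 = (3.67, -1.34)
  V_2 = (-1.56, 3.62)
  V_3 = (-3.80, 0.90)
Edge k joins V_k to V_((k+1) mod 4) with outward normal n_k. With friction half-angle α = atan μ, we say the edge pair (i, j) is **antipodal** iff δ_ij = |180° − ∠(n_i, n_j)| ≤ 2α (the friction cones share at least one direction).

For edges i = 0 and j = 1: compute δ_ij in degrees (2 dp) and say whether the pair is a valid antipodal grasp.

δ = 57.73°, valid

α = atan 0.8 = 38.66°;  2α = 77.32°
edge 0: e_0 = (+6.30, +1.60);  n_0 = (+0.2462, -0.9692)
edge 1: e_1 = (-5.23, +4.96);  n_1 = (+0.6881, +0.7256)
∠(n_0, n_1) = 122.27°
δ = |180° − 122.27°| = 57.73°
57.73° ≤ 2α = 77.32°  →  valid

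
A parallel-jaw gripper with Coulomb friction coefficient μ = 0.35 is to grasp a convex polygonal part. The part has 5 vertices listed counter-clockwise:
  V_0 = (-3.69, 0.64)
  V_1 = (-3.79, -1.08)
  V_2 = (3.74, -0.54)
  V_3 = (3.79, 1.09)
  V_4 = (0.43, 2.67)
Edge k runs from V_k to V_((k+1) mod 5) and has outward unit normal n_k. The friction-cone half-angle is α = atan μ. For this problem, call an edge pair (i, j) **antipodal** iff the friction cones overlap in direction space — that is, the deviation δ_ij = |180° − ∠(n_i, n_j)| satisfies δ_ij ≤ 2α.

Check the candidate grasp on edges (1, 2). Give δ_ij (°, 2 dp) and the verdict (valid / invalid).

α = atan 0.35 = 19.29°;  2α = 38.58°
edge 1: e_1 = (+7.53, +0.54);  n_1 = (+0.0715, -0.9974)
edge 2: e_2 = (+0.05, +1.63);  n_2 = (+0.9995, -0.0307)
∠(n_1, n_2) = 84.14°
δ = |180° − 84.14°| = 95.86°
95.86° > 2α = 38.58°  →  invalid

δ = 95.86°, invalid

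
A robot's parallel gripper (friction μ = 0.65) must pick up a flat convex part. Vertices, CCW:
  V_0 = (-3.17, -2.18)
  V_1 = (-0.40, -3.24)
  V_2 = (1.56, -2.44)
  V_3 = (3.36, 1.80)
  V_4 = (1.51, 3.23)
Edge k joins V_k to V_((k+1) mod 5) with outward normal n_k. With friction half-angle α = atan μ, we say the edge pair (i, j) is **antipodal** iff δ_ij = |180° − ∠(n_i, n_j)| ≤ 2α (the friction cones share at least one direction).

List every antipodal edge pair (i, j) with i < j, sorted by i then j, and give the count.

α = atan 0.65 = 33.02°;  2α = 66.05°
n_0 = (-0.3574, -0.9340)
n_1 = (+0.3779, -0.9258)
n_2 = (+0.9205, -0.3908)
n_3 = (+0.6116, +0.7912)
n_4 = (-0.7563, +0.6542)
  (0,1): δ = 136.86°  ·
  (0,2): δ = 92.06°  ·
  (0,3): δ = 16.76°  ✓
  (0,4): δ = 70.08°  ·
  (1,2): δ = 135.21°  ·
  (1,3): δ = 59.91°  ✓
  (1,4): δ = 26.93°  ✓
  (2,3): δ = 104.70°  ·
  (2,4): δ = 17.86°  ✓
  (3,4): δ = 93.16°  ·
antipodal pairs: 4

count = 4; pairs: (0,3), (1,3), (1,4), (2,4)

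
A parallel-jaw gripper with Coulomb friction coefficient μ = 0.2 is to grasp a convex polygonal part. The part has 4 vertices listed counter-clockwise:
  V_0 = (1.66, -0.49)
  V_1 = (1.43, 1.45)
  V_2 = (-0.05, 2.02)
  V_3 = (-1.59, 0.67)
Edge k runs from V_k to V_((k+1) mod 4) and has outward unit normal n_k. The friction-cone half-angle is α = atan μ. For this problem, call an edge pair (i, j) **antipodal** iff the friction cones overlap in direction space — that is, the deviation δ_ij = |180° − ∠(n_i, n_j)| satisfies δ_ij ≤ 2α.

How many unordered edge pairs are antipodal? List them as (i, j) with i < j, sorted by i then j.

count = 1; pairs: (1,3)

α = atan 0.2 = 11.31°;  2α = 22.62°
n_0 = (+0.9930, +0.1177)
n_1 = (+0.3594, +0.9332)
n_2 = (-0.6592, +0.7520)
n_3 = (-0.3362, -0.9418)
  (0,1): δ = 117.82°  ·
  (0,2): δ = 55.52°  ·
  (0,3): δ = 63.60°  ·
  (1,2): δ = 117.70°  ·
  (1,3): δ = 1.42°  ✓
  (2,3): δ = 60.88°  ·
antipodal pairs: 1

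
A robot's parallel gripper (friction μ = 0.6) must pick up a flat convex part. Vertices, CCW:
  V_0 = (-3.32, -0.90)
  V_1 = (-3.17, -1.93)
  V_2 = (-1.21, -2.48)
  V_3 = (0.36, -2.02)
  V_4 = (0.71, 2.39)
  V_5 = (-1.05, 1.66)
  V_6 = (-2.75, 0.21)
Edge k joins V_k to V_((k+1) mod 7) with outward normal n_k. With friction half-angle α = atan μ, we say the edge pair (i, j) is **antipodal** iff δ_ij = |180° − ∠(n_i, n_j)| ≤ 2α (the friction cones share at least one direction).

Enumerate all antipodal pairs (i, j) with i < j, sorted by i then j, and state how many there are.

α = atan 0.6 = 30.96°;  2α = 61.93°
n_0 = (-0.9896, -0.1441)
n_1 = (-0.2702, -0.9628)
n_2 = (+0.2812, -0.9597)
n_3 = (+0.9969, -0.0791)
n_4 = (-0.3831, +0.9237)
n_5 = (-0.6489, +0.7608)
n_6 = (-0.8896, +0.4568)
  (0,1): δ = 113.96°  ·
  (0,2): δ = 81.96°  ·
  (0,3): δ = 12.82°  ✓
  (0,4): δ = 104.24°  ·
  (0,5): δ = 122.18°  ·
  (0,6): δ = 144.53°  ·
  (1,2): δ = 147.99°  ·
  (1,3): δ = 78.86°  ·
  (1,4): δ = 38.20°  ✓
  (1,5): δ = 56.14°  ✓
  (1,6): δ = 78.49°  ·
  (2,3): δ = 110.87°  ·
  (2,4): δ = 6.20°  ✓
  (2,5): δ = 24.13°  ✓
  (2,6): δ = 46.49°  ✓
  (3,4): δ = 62.93°  ·
  (3,5): δ = 45.00°  ✓
  (3,6): δ = 22.64°  ✓
  (4,5): δ = 162.07°  ·
  (4,6): δ = 139.71°  ·
  (5,6): δ = 157.64°  ·
antipodal pairs: 8

count = 8; pairs: (0,3), (1,4), (1,5), (2,4), (2,5), (2,6), (3,5), (3,6)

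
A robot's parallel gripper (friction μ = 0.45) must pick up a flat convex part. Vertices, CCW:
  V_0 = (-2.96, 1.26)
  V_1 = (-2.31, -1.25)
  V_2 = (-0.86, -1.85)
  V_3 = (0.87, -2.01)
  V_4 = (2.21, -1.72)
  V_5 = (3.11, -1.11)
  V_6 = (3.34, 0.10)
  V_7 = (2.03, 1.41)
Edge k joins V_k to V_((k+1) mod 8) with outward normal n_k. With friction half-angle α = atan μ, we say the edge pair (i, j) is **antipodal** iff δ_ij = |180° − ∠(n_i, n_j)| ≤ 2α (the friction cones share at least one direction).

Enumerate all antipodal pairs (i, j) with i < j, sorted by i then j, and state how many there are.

count = 8; pairs: (0,5), (0,6), (1,6), (1,7), (2,6), (2,7), (3,7), (4,7)

α = atan 0.45 = 24.23°;  2α = 48.46°
n_0 = (-0.9681, -0.2507)
n_1 = (-0.3824, -0.9240)
n_2 = (-0.0921, -0.9958)
n_3 = (+0.2115, -0.9774)
n_4 = (+0.5611, -0.8278)
n_5 = (+0.9824, -0.1867)
n_6 = (+0.7071, +0.7071)
n_7 = (-0.0300, +0.9995)
  (0,1): δ = 127.00°  ·
  (0,2): δ = 109.80°  ·
  (0,3): δ = 92.31°  ·
  (0,4): δ = 70.39°  ·
  (0,5): δ = 25.28°  ✓
  (0,6): δ = 30.48°  ✓
  (0,7): δ = 77.20°  ·
  (1,2): δ = 162.80°  ·
  (1,3): δ = 145.31°  ·
  (1,4): δ = 123.39°  ·
  (1,5): δ = 78.28°  ·
  (1,6): δ = 22.52°  ✓
  (1,7): δ = 24.20°  ✓
  (2,3): δ = 162.50°  ·
  (2,4): δ = 140.59°  ·
  (2,5): δ = 95.48°  ·
  (2,6): δ = 39.72°  ✓
  (2,7): δ = 7.01°  ✓
  (3,4): δ = 158.08°  ·
  (3,5): δ = 112.97°  ·
  (3,6): δ = 57.21°  ·
  (3,7): δ = 10.49°  ✓
  (4,5): δ = 134.89°  ·
  (4,6): δ = 79.13°  ·
  (4,7): δ = 32.41°  ✓
  (5,6): δ = 124.24°  ·
  (5,7): δ = 77.52°  ·
  (6,7): δ = 133.28°  ·
antipodal pairs: 8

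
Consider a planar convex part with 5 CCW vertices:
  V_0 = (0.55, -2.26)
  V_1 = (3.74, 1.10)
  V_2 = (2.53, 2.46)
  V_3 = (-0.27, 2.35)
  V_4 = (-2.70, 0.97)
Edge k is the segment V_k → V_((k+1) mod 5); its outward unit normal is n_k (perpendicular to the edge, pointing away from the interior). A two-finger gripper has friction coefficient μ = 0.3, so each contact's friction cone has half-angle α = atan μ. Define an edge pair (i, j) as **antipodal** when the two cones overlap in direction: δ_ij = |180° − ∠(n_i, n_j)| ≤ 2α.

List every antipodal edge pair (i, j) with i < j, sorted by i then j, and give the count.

α = atan 0.3 = 16.70°;  2α = 33.40°
n_0 = (+0.7252, -0.6885)
n_1 = (+0.7471, +0.6647)
n_2 = (-0.0393, +0.9992)
n_3 = (-0.4938, +0.8696)
n_4 = (-0.7049, -0.7093)
  (0,1): δ = 94.83°  ·
  (0,2): δ = 44.24°  ·
  (0,3): δ = 16.89°  ✓
  (0,4): δ = 88.69°  ·
  (1,2): δ = 129.41°  ·
  (1,3): δ = 102.07°  ·
  (1,4): δ = 3.52°  ✓
  (2,3): δ = 152.66°  ·
  (2,4): δ = 47.07°  ·
  (3,4): δ = 74.42°  ·
antipodal pairs: 2

count = 2; pairs: (0,3), (1,4)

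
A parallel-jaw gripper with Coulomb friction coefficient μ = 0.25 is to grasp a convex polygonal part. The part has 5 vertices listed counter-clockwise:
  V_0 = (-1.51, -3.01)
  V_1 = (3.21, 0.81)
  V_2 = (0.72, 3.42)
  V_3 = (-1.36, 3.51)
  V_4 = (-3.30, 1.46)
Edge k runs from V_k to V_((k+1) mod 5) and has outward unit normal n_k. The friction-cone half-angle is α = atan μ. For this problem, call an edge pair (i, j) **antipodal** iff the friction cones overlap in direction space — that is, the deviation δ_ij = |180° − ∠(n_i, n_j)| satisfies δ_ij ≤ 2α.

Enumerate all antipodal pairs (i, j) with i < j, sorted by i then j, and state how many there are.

count = 2; pairs: (0,3), (1,4)

α = atan 0.25 = 14.04°;  2α = 28.07°
n_0 = (+0.6291, -0.7773)
n_1 = (+0.7235, +0.6903)
n_2 = (+0.0432, +0.9991)
n_3 = (-0.7263, +0.6874)
n_4 = (-0.9283, -0.3717)
  (0,1): δ = 85.33°  ·
  (0,2): δ = 41.46°  ·
  (0,3): δ = 7.60°  ✓
  (0,4): δ = 72.84°  ·
  (1,2): δ = 136.13°  ·
  (1,3): δ = 87.07°  ·
  (1,4): δ = 21.83°  ✓
  (2,3): δ = 130.94°  ·
  (2,4): δ = 65.70°  ·
  (3,4): δ = 114.76°  ·
antipodal pairs: 2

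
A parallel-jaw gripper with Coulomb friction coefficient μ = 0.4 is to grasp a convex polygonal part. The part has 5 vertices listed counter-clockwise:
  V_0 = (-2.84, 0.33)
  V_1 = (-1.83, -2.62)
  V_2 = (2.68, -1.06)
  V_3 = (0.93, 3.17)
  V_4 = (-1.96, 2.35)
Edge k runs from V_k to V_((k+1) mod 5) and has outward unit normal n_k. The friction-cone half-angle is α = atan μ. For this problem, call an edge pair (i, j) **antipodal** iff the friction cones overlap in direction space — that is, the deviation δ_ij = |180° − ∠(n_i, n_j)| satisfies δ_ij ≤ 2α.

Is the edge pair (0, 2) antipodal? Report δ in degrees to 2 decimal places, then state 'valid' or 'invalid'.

δ = 3.58°, valid

α = atan 0.4 = 21.80°;  2α = 43.60°
edge 0: e_0 = (+1.01, -2.95);  n_0 = (-0.9461, -0.3239)
edge 2: e_2 = (-1.75, +4.23);  n_2 = (+0.9240, +0.3823)
∠(n_0, n_2) = 176.42°
δ = |180° − 176.42°| = 3.58°
3.58° ≤ 2α = 43.60°  →  valid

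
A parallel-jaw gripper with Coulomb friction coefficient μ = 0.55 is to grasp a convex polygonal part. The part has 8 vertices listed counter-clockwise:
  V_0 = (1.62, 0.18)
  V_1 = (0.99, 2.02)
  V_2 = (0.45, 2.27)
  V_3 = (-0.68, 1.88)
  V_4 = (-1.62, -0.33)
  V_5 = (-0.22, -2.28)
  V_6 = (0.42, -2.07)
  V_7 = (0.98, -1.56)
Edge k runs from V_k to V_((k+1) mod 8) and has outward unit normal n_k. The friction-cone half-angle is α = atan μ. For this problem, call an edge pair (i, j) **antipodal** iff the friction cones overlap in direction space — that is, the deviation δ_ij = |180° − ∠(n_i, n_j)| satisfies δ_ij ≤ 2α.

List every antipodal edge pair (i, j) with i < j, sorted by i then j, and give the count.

count = 11; pairs: (0,3), (0,4), (1,4), (1,5), (2,5), (2,6), (2,7), (3,5), (3,6), (3,7), (4,7)

α = atan 0.55 = 28.81°;  2α = 57.62°
n_0 = (+0.9461, +0.3239)
n_1 = (+0.4201, +0.9075)
n_2 = (-0.3262, +0.9453)
n_3 = (-0.9202, +0.3914)
n_4 = (-0.8123, -0.5832)
n_5 = (+0.3118, -0.9502)
n_6 = (+0.6733, -0.7393)
n_7 = (+0.9385, -0.3452)
  (0,1): δ = 133.74°  ·
  (0,2): δ = 89.86°  ·
  (0,3): δ = 41.94°  ✓
  (0,4): δ = 16.78°  ✓
  (0,5): δ = 89.27°  ·
  (0,6): δ = 113.42°  ·
  (0,7): δ = 140.90°  ·
  (1,2): δ = 136.12°  ·
  (1,3): δ = 88.20°  ·
  (1,4): δ = 29.48°  ✓
  (1,5): δ = 43.01°  ✓
  (1,6): δ = 67.17°  ·
  (1,7): δ = 94.65°  ·
  (2,3): δ = 132.08°  ·
  (2,4): δ = 73.36°  ·
  (2,5): δ = 0.88°  ✓
  (2,6): δ = 23.28°  ✓
  (2,7): δ = 50.76°  ✓
  (3,4): δ = 121.28°  ·
  (3,5): δ = 48.79°  ✓
  (3,6): δ = 24.63°  ✓
  (3,7): δ = 2.85°  ✓
  (4,5): δ = 107.51°  ·
  (4,6): δ = 83.35°  ·
  (4,7): δ = 55.87°  ✓
  (5,6): δ = 155.84°  ·
  (5,7): δ = 128.36°  ·
  (6,7): δ = 152.52°  ·
antipodal pairs: 11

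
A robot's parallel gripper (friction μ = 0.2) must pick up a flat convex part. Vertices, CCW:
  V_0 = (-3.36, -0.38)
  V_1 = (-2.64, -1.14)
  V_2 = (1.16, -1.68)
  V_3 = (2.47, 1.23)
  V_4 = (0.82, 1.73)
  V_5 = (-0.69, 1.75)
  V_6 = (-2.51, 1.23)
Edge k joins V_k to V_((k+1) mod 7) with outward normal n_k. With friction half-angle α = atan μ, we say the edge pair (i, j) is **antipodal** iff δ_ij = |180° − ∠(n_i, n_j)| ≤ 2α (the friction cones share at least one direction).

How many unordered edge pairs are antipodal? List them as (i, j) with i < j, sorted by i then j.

α = atan 0.2 = 11.31°;  2α = 22.62°
n_0 = (-0.7260, -0.6877)
n_1 = (-0.1407, -0.9901)
n_2 = (+0.9119, -0.4105)
n_3 = (+0.2900, +0.9570)
n_4 = (+0.0132, +0.9999)
n_5 = (-0.2747, +0.9615)
n_6 = (-0.8843, +0.4669)
  (0,1): δ = 141.54°  ·
  (0,2): δ = 67.69°  ·
  (0,3): δ = 29.69°  ·
  (0,4): δ = 45.79°  ·
  (0,5): δ = 62.49°  ·
  (0,6): δ = 108.72°  ·
  (1,2): δ = 106.15°  ·
  (1,3): δ = 8.77°  ✓
  (1,4): δ = 7.33°  ✓
  (1,5): δ = 24.03°  ·
  (1,6): δ = 70.26°  ·
  (2,3): δ = 82.62°  ·
  (2,4): δ = 66.52°  ·
  (2,5): δ = 49.82°  ·
  (2,6): δ = 3.60°  ✓
  (3,4): δ = 163.90°  ·
  (3,5): δ = 147.20°  ·
  (3,6): δ = 100.97°  ·
  (4,5): δ = 163.30°  ·
  (4,6): δ = 117.07°  ·
  (5,6): δ = 133.78°  ·
antipodal pairs: 3

count = 3; pairs: (1,3), (1,4), (2,6)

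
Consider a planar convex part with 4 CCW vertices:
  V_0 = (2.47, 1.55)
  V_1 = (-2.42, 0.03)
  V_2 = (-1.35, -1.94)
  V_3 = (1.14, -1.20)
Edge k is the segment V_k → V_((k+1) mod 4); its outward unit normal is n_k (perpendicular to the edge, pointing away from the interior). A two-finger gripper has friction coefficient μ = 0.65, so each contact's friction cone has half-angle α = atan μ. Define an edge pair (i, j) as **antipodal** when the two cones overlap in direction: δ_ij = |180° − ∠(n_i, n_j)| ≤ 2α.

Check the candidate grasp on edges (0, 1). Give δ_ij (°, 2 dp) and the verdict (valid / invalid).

δ = 78.76°, invalid

α = atan 0.65 = 33.02°;  2α = 66.05°
edge 0: e_0 = (-4.89, -1.52);  n_0 = (-0.2968, +0.9549)
edge 1: e_1 = (+1.07, -1.97);  n_1 = (-0.8787, -0.4773)
∠(n_0, n_1) = 101.24°
δ = |180° − 101.24°| = 78.76°
78.76° > 2α = 66.05°  →  invalid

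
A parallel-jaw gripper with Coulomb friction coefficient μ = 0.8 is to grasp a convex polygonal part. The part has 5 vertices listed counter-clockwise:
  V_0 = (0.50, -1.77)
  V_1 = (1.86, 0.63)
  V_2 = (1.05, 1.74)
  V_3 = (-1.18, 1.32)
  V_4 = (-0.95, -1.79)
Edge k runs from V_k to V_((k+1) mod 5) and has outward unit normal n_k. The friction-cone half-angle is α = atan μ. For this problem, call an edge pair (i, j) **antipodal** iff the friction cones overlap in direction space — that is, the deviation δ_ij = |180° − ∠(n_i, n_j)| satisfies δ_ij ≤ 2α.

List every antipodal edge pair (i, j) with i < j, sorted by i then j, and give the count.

α = atan 0.8 = 38.66°;  2α = 77.32°
n_0 = (+0.8700, -0.4930)
n_1 = (+0.8078, +0.5895)
n_2 = (-0.1851, +0.9827)
n_3 = (-0.9973, -0.0738)
n_4 = (+0.0138, -0.9999)
  (0,1): δ = 114.34°  ·
  (0,2): δ = 49.80°  ✓
  (0,3): δ = 33.77°  ✓
  (0,4): δ = 120.33°  ·
  (1,2): δ = 115.45°  ·
  (1,3): δ = 31.89°  ✓
  (1,4): δ = 54.67°  ✓
  (2,3): δ = 96.44°  ·
  (2,4): δ = 9.88°  ✓
  (3,4): δ = 93.44°  ·
antipodal pairs: 5

count = 5; pairs: (0,2), (0,3), (1,3), (1,4), (2,4)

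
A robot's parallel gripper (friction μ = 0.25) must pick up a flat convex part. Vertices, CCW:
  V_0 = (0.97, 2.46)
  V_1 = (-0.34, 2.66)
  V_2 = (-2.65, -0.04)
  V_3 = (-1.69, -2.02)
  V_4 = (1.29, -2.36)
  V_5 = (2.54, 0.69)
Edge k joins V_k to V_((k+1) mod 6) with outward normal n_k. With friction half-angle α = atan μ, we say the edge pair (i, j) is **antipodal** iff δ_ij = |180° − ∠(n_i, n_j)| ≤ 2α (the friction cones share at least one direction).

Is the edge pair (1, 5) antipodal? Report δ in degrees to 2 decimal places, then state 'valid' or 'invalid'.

δ = 82.12°, invalid

α = atan 0.25 = 14.04°;  2α = 28.07°
edge 1: e_1 = (-2.31, -2.70);  n_1 = (-0.7599, +0.6501)
edge 5: e_5 = (-1.57, +1.77);  n_5 = (+0.7481, +0.6636)
∠(n_1, n_5) = 97.88°
δ = |180° − 97.88°| = 82.12°
82.12° > 2α = 28.07°  →  invalid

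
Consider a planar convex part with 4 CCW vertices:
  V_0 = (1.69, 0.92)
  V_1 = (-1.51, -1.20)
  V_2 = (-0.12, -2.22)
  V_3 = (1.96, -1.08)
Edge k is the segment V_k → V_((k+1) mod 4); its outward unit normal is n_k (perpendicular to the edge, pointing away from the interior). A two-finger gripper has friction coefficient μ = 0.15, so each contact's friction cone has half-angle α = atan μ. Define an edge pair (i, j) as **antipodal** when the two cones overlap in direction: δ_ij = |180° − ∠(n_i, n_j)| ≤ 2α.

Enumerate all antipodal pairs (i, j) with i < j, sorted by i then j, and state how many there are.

α = atan 0.15 = 8.53°;  2α = 17.06°
n_0 = (-0.5523, +0.8336)
n_1 = (-0.5916, -0.8062)
n_2 = (+0.4806, -0.8769)
n_3 = (+0.9910, +0.1338)
  (0,1): δ = 69.80°  ·
  (0,2): δ = 4.80°  ✓
  (0,3): δ = 64.16°  ·
  (1,2): δ = 115.00°  ·
  (1,3): δ = 46.04°  ·
  (2,3): δ = 111.04°  ·
antipodal pairs: 1

count = 1; pairs: (0,2)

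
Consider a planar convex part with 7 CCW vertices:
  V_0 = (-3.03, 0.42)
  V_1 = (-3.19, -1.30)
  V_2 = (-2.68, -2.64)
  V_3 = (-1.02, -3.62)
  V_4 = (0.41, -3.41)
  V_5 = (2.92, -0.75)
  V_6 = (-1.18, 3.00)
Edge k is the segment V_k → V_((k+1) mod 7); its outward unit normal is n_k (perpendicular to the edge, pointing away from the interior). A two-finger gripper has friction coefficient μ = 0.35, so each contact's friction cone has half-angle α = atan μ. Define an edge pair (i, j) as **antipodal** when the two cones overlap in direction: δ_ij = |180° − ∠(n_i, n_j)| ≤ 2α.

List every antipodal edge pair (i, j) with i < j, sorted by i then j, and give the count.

count = 4; pairs: (0,4), (1,5), (2,5), (4,6)

α = atan 0.35 = 19.29°;  2α = 38.58°
n_0 = (-0.9957, +0.0926)
n_1 = (-0.9346, -0.3557)
n_2 = (-0.5084, -0.8611)
n_3 = (+0.1453, -0.9894)
n_4 = (+0.7273, -0.6863)
n_5 = (+0.6749, +0.7379)
n_6 = (-0.8127, +0.5827)
  (0,1): δ = 153.85°  ·
  (0,2): δ = 115.24°  ·
  (0,3): δ = 76.33°  ·
  (0,4): δ = 38.02°  ✓
  (0,5): δ = 52.87°  ·
  (0,6): δ = 149.67°  ·
  (1,2): δ = 141.39°  ·
  (1,3): δ = 102.48°  ·
  (1,4): δ = 64.17°  ·
  (1,5): δ = 26.72°  ✓
  (1,6): δ = 123.52°  ·
  (2,3): δ = 141.09°  ·
  (2,4): δ = 102.78°  ·
  (2,5): δ = 11.89°  ✓
  (2,6): δ = 84.91°  ·
  (3,4): δ = 141.69°  ·
  (3,5): δ = 50.80°  ·
  (3,6): δ = 46.00°  ·
  (4,5): δ = 89.11°  ·
  (4,6): δ = 7.70°  ✓
  (5,6): δ = 83.20°  ·
antipodal pairs: 4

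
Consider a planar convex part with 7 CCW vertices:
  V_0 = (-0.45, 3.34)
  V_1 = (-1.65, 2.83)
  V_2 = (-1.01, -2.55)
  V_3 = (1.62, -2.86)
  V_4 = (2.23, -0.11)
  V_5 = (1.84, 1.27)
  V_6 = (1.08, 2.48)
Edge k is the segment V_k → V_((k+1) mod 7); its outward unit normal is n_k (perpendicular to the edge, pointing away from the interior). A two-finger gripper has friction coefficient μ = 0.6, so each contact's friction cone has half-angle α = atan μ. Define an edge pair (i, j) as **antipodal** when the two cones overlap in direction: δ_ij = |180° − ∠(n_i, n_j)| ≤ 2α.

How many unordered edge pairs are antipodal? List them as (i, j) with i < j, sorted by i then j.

α = atan 0.6 = 30.96°;  2α = 61.93°
n_0 = (-0.3911, +0.9203)
n_1 = (-0.9930, -0.1181)
n_2 = (-0.1171, -0.9931)
n_3 = (+0.9763, -0.2166)
n_4 = (+0.9623, +0.2720)
n_5 = (+0.8468, +0.5319)
n_6 = (+0.4900, +0.8717)
  (0,1): δ = 106.24°  ·
  (0,2): δ = 29.75°  ✓
  (0,3): δ = 54.47°  ✓
  (0,4): δ = 82.76°  ·
  (0,5): δ = 99.11°  ·
  (0,6): δ = 127.63°  ·
  (1,2): δ = 103.51°  ·
  (1,3): δ = 19.29°  ✓
  (1,4): δ = 9.00°  ✓
  (1,5): δ = 25.35°  ✓
  (1,6): δ = 53.88°  ✓
  (2,3): δ = 95.78°  ·
  (2,4): δ = 67.50°  ·
  (2,5): δ = 51.14°  ✓
  (2,6): δ = 22.62°  ✓
  (3,4): δ = 151.71°  ·
  (3,5): δ = 135.36°  ·
  (3,6): δ = 106.83°  ·
  (4,5): δ = 163.65°  ·
  (4,6): δ = 135.12°  ·
  (5,6): δ = 151.47°  ·
antipodal pairs: 8

count = 8; pairs: (0,2), (0,3), (1,3), (1,4), (1,5), (1,6), (2,5), (2,6)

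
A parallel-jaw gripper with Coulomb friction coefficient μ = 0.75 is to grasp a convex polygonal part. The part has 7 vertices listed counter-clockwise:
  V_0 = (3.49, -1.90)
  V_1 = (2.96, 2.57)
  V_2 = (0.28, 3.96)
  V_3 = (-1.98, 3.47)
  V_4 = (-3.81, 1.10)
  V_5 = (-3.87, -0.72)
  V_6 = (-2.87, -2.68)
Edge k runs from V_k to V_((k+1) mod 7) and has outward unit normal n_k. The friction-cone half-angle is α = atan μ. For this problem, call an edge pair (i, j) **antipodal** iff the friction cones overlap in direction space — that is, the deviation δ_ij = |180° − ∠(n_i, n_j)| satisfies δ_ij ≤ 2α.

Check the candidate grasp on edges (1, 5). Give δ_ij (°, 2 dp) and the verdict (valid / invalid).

α = atan 0.75 = 36.87°;  2α = 73.74°
edge 1: e_1 = (-2.68, +1.39);  n_1 = (+0.4604, +0.8877)
edge 5: e_5 = (+1.00, -1.96);  n_5 = (-0.8908, -0.4545)
∠(n_1, n_5) = 144.44°
δ = |180° − 144.44°| = 35.56°
35.56° ≤ 2α = 73.74°  →  valid

δ = 35.56°, valid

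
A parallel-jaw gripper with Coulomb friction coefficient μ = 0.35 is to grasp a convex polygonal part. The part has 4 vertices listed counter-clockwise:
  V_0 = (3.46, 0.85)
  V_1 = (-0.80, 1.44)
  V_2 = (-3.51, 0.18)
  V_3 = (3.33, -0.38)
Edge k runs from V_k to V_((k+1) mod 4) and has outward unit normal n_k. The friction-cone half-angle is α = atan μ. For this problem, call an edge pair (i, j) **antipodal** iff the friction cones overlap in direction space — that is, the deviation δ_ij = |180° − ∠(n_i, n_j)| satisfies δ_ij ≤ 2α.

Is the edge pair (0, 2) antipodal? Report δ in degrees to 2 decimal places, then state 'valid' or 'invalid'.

δ = 3.20°, valid

α = atan 0.35 = 19.29°;  2α = 38.58°
edge 0: e_0 = (-4.26, +0.59);  n_0 = (+0.1372, +0.9905)
edge 2: e_2 = (+6.84, -0.56);  n_2 = (-0.0816, -0.9967)
∠(n_0, n_2) = 176.80°
δ = |180° − 176.80°| = 3.20°
3.20° ≤ 2α = 38.58°  →  valid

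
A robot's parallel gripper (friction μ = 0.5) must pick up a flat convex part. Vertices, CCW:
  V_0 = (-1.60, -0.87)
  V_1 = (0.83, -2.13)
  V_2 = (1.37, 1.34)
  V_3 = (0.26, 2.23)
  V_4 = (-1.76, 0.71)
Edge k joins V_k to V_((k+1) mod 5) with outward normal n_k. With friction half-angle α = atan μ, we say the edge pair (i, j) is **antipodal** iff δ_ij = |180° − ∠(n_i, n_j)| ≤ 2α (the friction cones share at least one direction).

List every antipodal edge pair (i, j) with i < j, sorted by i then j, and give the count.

α = atan 0.5 = 26.57°;  2α = 53.13°
n_0 = (-0.4603, -0.8878)
n_1 = (+0.9881, -0.1538)
n_2 = (+0.6256, +0.7802)
n_3 = (-0.6013, +0.7990)
n_4 = (-0.9949, -0.1008)
  (0,1): δ = 71.44°  ·
  (0,2): δ = 11.32°  ✓
  (0,3): δ = 64.37°  ·
  (0,4): δ = 123.19°  ·
  (1,2): δ = 119.88°  ·
  (1,3): δ = 44.19°  ✓
  (1,4): δ = 14.63°  ✓
  (2,3): δ = 104.32°  ·
  (2,4): δ = 45.49°  ✓
  (3,4): δ = 121.18°  ·
antipodal pairs: 4

count = 4; pairs: (0,2), (1,3), (1,4), (2,4)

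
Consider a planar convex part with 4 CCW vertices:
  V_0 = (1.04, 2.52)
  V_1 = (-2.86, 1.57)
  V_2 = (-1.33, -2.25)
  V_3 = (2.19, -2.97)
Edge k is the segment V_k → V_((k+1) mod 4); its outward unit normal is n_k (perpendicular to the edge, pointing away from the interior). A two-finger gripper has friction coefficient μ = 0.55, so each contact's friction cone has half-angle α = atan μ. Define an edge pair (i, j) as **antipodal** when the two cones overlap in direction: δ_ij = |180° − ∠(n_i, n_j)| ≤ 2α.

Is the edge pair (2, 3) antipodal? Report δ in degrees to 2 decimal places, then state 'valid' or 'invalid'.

α = atan 0.55 = 28.81°;  2α = 57.62°
edge 2: e_2 = (+3.52, -0.72);  n_2 = (-0.2004, -0.9797)
edge 3: e_3 = (-1.15, +5.49);  n_3 = (+0.9788, +0.2050)
∠(n_2, n_3) = 113.39°
δ = |180° − 113.39°| = 66.61°
66.61° > 2α = 57.62°  →  invalid

δ = 66.61°, invalid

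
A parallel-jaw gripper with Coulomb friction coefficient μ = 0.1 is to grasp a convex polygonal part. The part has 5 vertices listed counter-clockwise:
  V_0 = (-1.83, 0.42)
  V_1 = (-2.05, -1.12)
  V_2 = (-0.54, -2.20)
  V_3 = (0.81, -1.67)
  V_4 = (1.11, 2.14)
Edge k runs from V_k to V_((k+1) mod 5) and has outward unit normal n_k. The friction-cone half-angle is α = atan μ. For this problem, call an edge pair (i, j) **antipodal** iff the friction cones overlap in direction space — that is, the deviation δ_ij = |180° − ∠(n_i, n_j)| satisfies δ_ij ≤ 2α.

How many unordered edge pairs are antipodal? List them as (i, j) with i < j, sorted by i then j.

count = 2; pairs: (0,3), (2,4)

α = atan 0.1 = 5.71°;  2α = 11.42°
n_0 = (-0.9899, +0.1414)
n_1 = (-0.5817, -0.8134)
n_2 = (+0.3654, -0.9308)
n_3 = (+0.9969, -0.0785)
n_4 = (-0.5050, +0.8631)
  (0,1): δ = 117.44°  ·
  (0,2): δ = 60.44°  ·
  (0,3): δ = 3.63°  ✓
  (0,4): δ = 128.46°  ·
  (1,2): δ = 122.99°  ·
  (1,3): δ = 58.93°  ·
  (1,4): δ = 65.90°  ·
  (2,3): δ = 115.94°  ·
  (2,4): δ = 8.89°  ✓
  (3,4): δ = 55.17°  ·
antipodal pairs: 2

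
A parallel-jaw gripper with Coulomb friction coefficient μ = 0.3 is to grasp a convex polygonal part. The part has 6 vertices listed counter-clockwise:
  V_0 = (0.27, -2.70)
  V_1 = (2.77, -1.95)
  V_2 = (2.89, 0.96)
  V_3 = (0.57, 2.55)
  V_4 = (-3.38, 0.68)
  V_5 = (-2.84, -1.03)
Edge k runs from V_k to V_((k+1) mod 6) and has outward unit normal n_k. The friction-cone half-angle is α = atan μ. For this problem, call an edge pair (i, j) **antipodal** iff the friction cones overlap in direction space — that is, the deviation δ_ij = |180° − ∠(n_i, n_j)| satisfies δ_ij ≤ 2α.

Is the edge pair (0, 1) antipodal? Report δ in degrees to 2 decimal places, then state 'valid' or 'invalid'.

δ = 109.06°, invalid

α = atan 0.3 = 16.70°;  2α = 33.40°
edge 0: e_0 = (+2.50, +0.75);  n_0 = (+0.2873, -0.9578)
edge 1: e_1 = (+0.12, +2.91);  n_1 = (+0.9992, -0.0412)
∠(n_0, n_1) = 70.94°
δ = |180° − 70.94°| = 109.06°
109.06° > 2α = 33.40°  →  invalid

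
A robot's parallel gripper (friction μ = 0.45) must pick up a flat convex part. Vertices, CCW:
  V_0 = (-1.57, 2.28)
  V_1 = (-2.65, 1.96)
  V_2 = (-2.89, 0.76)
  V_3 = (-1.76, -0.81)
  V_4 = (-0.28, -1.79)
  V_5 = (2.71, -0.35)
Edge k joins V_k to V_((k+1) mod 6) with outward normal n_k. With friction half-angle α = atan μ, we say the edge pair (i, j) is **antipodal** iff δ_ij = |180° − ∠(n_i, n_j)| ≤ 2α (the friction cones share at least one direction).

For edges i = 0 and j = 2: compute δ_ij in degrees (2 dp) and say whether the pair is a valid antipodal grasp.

δ = 70.76°, invalid

α = atan 0.45 = 24.23°;  2α = 48.46°
edge 0: e_0 = (-1.08, -0.32);  n_0 = (-0.2841, +0.9588)
edge 2: e_2 = (+1.13, -1.57);  n_2 = (-0.8116, -0.5842)
∠(n_0, n_2) = 109.24°
δ = |180° − 109.24°| = 70.76°
70.76° > 2α = 48.46°  →  invalid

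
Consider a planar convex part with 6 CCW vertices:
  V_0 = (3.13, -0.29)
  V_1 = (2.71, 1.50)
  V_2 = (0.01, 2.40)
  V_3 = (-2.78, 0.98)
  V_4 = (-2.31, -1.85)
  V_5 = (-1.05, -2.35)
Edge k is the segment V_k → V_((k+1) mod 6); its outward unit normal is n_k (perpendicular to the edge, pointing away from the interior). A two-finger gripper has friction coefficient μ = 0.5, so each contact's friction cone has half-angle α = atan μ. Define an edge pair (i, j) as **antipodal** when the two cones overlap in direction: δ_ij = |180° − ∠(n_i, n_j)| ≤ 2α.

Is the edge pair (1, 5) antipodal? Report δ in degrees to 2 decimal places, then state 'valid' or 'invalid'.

δ = 44.67°, valid

α = atan 0.5 = 26.57°;  2α = 53.13°
edge 1: e_1 = (-2.70, +0.90);  n_1 = (+0.3162, +0.9487)
edge 5: e_5 = (+4.18, +2.06);  n_5 = (+0.4421, -0.8970)
∠(n_1, n_5) = 135.33°
δ = |180° − 135.33°| = 44.67°
44.67° ≤ 2α = 53.13°  →  valid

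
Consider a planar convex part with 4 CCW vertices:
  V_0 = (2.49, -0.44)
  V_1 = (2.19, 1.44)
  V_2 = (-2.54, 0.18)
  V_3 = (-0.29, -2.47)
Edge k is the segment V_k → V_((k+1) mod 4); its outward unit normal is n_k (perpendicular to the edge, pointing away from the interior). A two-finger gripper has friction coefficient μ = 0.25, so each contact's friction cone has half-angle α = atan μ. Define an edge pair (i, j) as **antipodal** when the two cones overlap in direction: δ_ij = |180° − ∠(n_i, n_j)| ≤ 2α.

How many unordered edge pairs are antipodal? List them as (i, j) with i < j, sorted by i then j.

α = atan 0.25 = 14.04°;  2α = 28.07°
n_0 = (+0.9875, +0.1576)
n_1 = (-0.2574, +0.9663)
n_2 = (-0.7623, -0.6472)
n_3 = (+0.5897, -0.8076)
  (0,1): δ = 84.15°  ·
  (0,2): δ = 31.27°  ·
  (0,3): δ = 117.07°  ·
  (1,2): δ = 64.58°  ·
  (1,3): δ = 21.22°  ✓
  (2,3): δ = 94.20°  ·
antipodal pairs: 1

count = 1; pairs: (1,3)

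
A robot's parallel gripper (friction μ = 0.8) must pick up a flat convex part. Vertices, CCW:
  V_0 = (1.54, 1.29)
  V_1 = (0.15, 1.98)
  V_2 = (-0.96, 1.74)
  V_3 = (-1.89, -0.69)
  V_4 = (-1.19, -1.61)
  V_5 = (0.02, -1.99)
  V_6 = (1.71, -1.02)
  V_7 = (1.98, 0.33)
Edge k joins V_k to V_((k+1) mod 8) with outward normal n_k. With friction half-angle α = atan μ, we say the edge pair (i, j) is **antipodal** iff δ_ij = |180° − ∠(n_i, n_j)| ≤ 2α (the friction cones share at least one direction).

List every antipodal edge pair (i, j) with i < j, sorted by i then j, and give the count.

count = 13; pairs: (0,3), (0,4), (0,5), (1,3), (1,4), (1,5), (1,6), (2,5), (2,6), (2,7), (3,6), (3,7), (4,7)

α = atan 0.8 = 38.66°;  2α = 77.32°
n_0 = (+0.4446, +0.8957)
n_1 = (-0.2113, +0.9774)
n_2 = (-0.9339, +0.3574)
n_3 = (-0.7958, -0.6055)
n_4 = (-0.2996, -0.9541)
n_5 = (+0.4978, -0.8673)
n_6 = (+0.9806, -0.1961)
n_7 = (+0.9091, +0.4167)
  (0,1): δ = 141.40°  ·
  (0,2): δ = 84.54°  ·
  (0,3): δ = 26.33°  ✓
  (0,4): δ = 8.97°  ✓
  (0,5): δ = 56.25°  ✓
  (0,6): δ = 105.09°  ·
  (0,7): δ = 141.02°  ·
  (1,2): δ = 123.14°  ·
  (1,3): δ = 64.93°  ✓
  (1,4): δ = 29.64°  ✓
  (1,5): δ = 17.65°  ✓
  (1,6): δ = 66.49°  ✓
  (1,7): δ = 102.42°  ·
  (2,3): δ = 121.79°  ·
  (2,4): δ = 86.49°  ·
  (2,5): δ = 39.20°  ✓
  (2,6): δ = 9.63°  ✓
  (2,7): δ = 45.57°  ✓
  (3,4): δ = 144.70°  ·
  (3,5): δ = 97.41°  ·
  (3,6): δ = 48.58°  ✓
  (3,7): δ = 12.64°  ✓
  (4,5): δ = 132.71°  ·
  (4,6): δ = 83.88°  ·
  (4,7): δ = 47.94°  ✓
  (5,6): δ = 131.16°  ·
  (5,7): δ = 95.23°  ·
  (6,7): δ = 144.07°  ·
antipodal pairs: 13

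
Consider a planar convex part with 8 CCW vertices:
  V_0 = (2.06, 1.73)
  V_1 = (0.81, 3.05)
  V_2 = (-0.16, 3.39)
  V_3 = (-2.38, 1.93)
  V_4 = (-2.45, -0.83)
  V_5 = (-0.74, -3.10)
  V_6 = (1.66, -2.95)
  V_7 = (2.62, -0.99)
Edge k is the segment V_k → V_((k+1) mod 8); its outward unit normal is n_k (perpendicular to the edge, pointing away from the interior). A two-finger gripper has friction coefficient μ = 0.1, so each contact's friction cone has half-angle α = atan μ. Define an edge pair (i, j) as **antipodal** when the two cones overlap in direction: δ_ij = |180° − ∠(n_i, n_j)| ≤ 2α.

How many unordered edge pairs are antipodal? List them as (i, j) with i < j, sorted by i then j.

count = 1; pairs: (0,4)

α = atan 0.1 = 5.71°;  2α = 11.42°
n_0 = (+0.7261, +0.6876)
n_1 = (+0.3308, +0.9437)
n_2 = (-0.5495, +0.8355)
n_3 = (-0.9997, +0.0254)
n_4 = (-0.7987, -0.6017)
n_5 = (+0.0624, -0.9981)
n_6 = (+0.8981, -0.4399)
n_7 = (+0.9795, +0.2017)
  (0,1): δ = 152.76°  ·
  (0,2): δ = 100.11°  ·
  (0,3): δ = 44.89°  ·
  (0,4): δ = 6.45°  ✓
  (0,5): δ = 50.14°  ·
  (0,6): δ = 110.46°  ·
  (0,7): δ = 148.19°  ·
  (1,2): δ = 127.35°  ·
  (1,3): δ = 72.14°  ·
  (1,4): δ = 33.69°  ·
  (1,5): δ = 22.89°  ·
  (1,6): δ = 83.22°  ·
  (1,7): δ = 120.95°  ·
  (2,3): δ = 124.78°  ·
  (2,4): δ = 86.34°  ·
  (2,5): δ = 29.75°  ·
  (2,6): δ = 30.57°  ·
  (2,7): δ = 68.30°  ·
  (3,4): δ = 141.56°  ·
  (3,5): δ = 84.97°  ·
  (3,6): δ = 24.64°  ·
  (3,7): δ = 13.09°  ·
  (4,5): δ = 123.41°  ·
  (4,6): δ = 63.09°  ·
  (4,7): δ = 25.36°  ·
  (5,6): δ = 119.67°  ·
  (5,7): δ = 81.94°  ·
  (6,7): δ = 142.27°  ·
antipodal pairs: 1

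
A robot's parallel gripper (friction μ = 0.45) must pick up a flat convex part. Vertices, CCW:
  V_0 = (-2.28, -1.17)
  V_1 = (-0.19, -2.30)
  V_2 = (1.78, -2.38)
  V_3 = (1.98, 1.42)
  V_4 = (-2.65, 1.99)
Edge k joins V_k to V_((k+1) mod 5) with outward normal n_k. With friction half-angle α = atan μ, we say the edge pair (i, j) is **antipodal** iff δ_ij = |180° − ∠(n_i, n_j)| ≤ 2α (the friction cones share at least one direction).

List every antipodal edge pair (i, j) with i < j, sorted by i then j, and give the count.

count = 3; pairs: (0,3), (1,3), (2,4)

α = atan 0.45 = 24.23°;  2α = 48.46°
n_0 = (-0.4756, -0.8797)
n_1 = (-0.0406, -0.9992)
n_2 = (+0.9986, -0.0526)
n_3 = (+0.1222, +0.9925)
n_4 = (-0.9932, -0.1163)
  (0,1): δ = 153.93°  ·
  (0,2): δ = 64.61°  ·
  (0,3): δ = 21.38°  ✓
  (0,4): δ = 125.08°  ·
  (1,2): δ = 90.69°  ·
  (1,3): δ = 4.69°  ✓
  (1,4): δ = 99.00°  ·
  (2,3): δ = 94.01°  ·
  (2,4): δ = 9.69°  ✓
  (3,4): δ = 76.30°  ·
antipodal pairs: 3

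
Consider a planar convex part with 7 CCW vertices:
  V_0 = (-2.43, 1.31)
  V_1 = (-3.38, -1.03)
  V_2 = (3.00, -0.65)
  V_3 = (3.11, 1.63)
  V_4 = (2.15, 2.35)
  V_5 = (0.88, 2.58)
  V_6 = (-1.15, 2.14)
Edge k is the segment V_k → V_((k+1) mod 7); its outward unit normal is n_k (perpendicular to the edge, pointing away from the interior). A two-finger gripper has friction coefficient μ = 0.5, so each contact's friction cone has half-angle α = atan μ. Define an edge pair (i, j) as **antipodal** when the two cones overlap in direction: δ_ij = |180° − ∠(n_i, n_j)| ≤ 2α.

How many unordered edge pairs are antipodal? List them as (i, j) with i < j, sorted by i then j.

α = atan 0.5 = 26.57°;  2α = 53.13°
n_0 = (-0.9266, +0.3762)
n_1 = (+0.0595, -0.9982)
n_2 = (+0.9988, -0.0482)
n_3 = (+0.6000, +0.8000)
n_4 = (+0.1782, +0.9840)
n_5 = (-0.2118, +0.9773)
n_6 = (-0.5441, +0.8390)
  (0,1): δ = 64.50°  ·
  (0,2): δ = 19.33°  ✓
  (0,3): δ = 75.23°  ·
  (0,4): δ = 101.83°  ·
  (0,5): δ = 124.33°  ·
  (0,6): δ = 145.06°  ·
  (1,2): δ = 96.17°  ·
  (1,3): δ = 40.28°  ✓
  (1,4): δ = 13.67°  ✓
  (1,5): δ = 8.82°  ✓
  (1,6): δ = 29.55°  ✓
  (2,3): δ = 124.11°  ·
  (2,4): δ = 97.50°  ·
  (2,5): δ = 75.01°  ·
  (2,6): δ = 54.28°  ·
  (3,4): δ = 153.40°  ·
  (3,5): δ = 130.90°  ·
  (3,6): δ = 110.17°  ·
  (4,5): δ = 157.51°  ·
  (4,6): δ = 136.77°  ·
  (5,6): δ = 159.27°  ·
antipodal pairs: 5

count = 5; pairs: (0,2), (1,3), (1,4), (1,5), (1,6)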